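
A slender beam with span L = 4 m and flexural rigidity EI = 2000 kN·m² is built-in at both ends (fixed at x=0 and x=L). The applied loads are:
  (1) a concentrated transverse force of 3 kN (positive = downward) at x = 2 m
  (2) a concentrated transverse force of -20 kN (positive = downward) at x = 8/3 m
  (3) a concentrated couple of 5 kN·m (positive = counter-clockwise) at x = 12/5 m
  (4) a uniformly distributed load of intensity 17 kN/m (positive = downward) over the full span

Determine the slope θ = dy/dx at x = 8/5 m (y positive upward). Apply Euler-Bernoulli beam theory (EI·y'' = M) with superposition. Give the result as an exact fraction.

Load 1 — point force P=3 kN at a=2 m (b=L-a=2):
  θ_1 = -Pb²x(2aL-(3a+b)x)/(2L³EI)  [x≤a] = -3·2²·(8/5)·(2·2·4-(3·2+2)·(8/5))/(2·4³·2000) = -3/12500 rad
Load 2 — point force P=-20 kN at a=8/3 m (b=L-a=4/3):
  θ_2 = -Pb²x(2aL-(3a+b)x)/(2L³EI)  [x≤a] = -(-20)·(4/3)²·(8/5)·(2·(8/3)·4-(3·(8/3)+(4/3))·(8/5))/(2·4³·2000) = 8/5625 rad
Load 3 — applied couple M₀=5 kN·m at a=12/5 m (b=L-a=8/5):
  θ_3 = (R_Ax²/2 - M_Ax)/EI  [x≤a] with R_A=9/5, M_A=8/5 = ((9/5)·(8/5)²/2 - (8/5)·(8/5))/2000 = -2/15625 rad
Load 4 — uniform load w=17 kN/m over full span:
  θ_4 = -wx(L-x)(L-2x)/(12EI) = -17·(8/5)·(4-(8/5))·(4-2·(8/5))/(12·2000) = -34/15625 rad
Superposition: θ = Σ θ_i = -631/562500 rad ≈ -0.001122 rad

θ(8/5) = -631/562500 rad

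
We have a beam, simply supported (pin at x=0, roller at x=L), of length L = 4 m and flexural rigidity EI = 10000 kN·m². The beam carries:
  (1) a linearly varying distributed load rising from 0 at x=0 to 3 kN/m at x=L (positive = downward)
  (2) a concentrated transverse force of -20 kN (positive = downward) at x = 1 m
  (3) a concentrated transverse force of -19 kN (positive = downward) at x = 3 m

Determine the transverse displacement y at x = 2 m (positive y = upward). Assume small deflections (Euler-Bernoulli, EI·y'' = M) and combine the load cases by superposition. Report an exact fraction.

Load 1 — triangular load w₀=3 kN/m (0→w₀ over full span):
  y_1 = -w₀x(7L⁴-10L²x²+3x⁴)/(360LEI) = -3·2·(7·4⁴-10·4²·2²+3·2⁴)/(360·4·10000) = -1/2000 m
Load 2 — point force P=-20 kN at a=1 m (b=L-a=3):
  y_2 = -Pa(L-x)(2Lx-a²-x²)/(6LEI)  [x>a] = -(-20)·1·(4-2)·(2·4·2-1²-2²)/(6·4·10000) = 11/6000 m
Load 3 — point force P=-19 kN at a=3 m (b=L-a=1):
  y_3 = -Pbx(L²-b²-x²)/(6LEI)  [x≤a] = -(-19)·1·2·(4²-1²-2²)/(6·4·10000) = 209/120000 m
Superposition: y = Σ y_i = 123/40000 m ≈ 0.003075 m

y(2) = 123/40000 m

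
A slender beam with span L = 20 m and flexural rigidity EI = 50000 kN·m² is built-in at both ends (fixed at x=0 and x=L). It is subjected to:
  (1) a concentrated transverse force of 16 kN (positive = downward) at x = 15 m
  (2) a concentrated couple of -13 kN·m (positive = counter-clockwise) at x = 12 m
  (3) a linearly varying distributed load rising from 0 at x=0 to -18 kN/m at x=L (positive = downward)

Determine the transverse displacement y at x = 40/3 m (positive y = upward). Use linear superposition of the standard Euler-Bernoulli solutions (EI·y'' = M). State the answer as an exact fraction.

Load 1 — point force P=16 kN at a=15 m (b=L-a=5):
  y_1 = -Pb²x²(3aL-(3a+b)x)/(6L³EI)  [x≤a] = -16·5²·(40/3)²·(3·15·20-(3·15+5)·(40/3))/(6·20³·50000) = -14/2025 m
Load 2 — applied couple M₀=-13 kN·m at a=12 m (b=L-a=8):
  y_2 = (R_Ax³/6 - M_Ax²/2 - M₀(x-a)²/2)/EI  [x>a] with R_A=-117/125, M_A=-104/25 = ((-117/125)·(40/3)³/6 - (-104/25)·(40/3)²/2 - (-13)·((40/3)-12)²/2)/50000 = 13/56250 m
Load 3 — triangular load w₀=-18 kN/m (0→w₀ over full span):
  y_3 = -w₀x²(L-x)²(x+2L)/(120LEI) = -(-18)·(40/3)²·(20-(40/3))²·((40/3)+2·20)/(120·20·50000) = 128/2025 m
Superposition: y = Σ y_i = 9539/168750 m ≈ 0.056527 m

y(40/3) = 9539/168750 m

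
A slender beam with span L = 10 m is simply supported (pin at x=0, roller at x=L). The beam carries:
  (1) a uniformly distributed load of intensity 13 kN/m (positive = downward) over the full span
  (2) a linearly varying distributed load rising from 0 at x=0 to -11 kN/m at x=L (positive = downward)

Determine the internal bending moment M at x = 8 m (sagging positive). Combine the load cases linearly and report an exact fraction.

Load 1 — uniform load w=13 kN/m over full span:
  M_1 = wx(L-x)/2 = 13·8·(10-8)/2 = 104 kN·m
Load 2 — triangular load w₀=-11 kN/m (0→w₀ over full span):
  M_2 = w₀Lx/6 - w₀x³/(6L) = (-11)·10·8/6 - (-11)·8³/(6·10) = -264/5 kN·m
Superposition: M = Σ M_i = 256/5 kN·m ≈ 51.200000 kN·m

M(8) = 256/5 kN·m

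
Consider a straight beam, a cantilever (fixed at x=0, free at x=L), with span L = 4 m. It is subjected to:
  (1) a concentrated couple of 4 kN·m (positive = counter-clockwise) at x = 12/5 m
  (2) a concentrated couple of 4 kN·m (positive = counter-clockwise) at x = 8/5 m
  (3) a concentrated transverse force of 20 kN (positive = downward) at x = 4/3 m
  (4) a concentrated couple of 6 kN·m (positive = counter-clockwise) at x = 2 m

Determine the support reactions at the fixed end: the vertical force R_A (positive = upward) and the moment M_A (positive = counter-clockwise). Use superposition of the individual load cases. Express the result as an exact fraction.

R_A = 20 kN, M_A = 38/3 kN·m

Load 1 — applied couple M₀=4 kN·m at a=12/5 m (b=L-a=8/5):
  R_A = 0 kN
  M_A = -M₀ = -4 kN·m
Load 2 — applied couple M₀=4 kN·m at a=8/5 m (b=L-a=12/5):
  R_A = 0 kN
  M_A = -M₀ = -4 kN·m
Load 3 — point force P=20 kN at a=4/3 m (b=L-a=8/3):
  R_A = P = 20 kN
  M_A = Pa = 20·(4/3) = 80/3 kN·m
Load 4 — applied couple M₀=6 kN·m at a=2 m (b=L-a=2):
  R_A = 0 kN
  M_A = -M₀ = -6 kN·m
Superposition: R_A = 20 kN, M_A = 38/3 kN·m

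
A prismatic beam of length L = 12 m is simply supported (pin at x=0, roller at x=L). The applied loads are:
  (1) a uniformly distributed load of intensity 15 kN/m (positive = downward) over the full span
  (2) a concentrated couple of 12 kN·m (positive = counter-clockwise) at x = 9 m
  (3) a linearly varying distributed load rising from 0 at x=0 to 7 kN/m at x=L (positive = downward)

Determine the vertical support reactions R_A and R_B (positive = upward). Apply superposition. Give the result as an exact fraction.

Load 1 — uniform load w=15 kN/m over full span:
  R_A = wL/2 = 15·12/2 = 90 kN
  R_B = wL/2 = 15·12/2 = 90 kN
Load 2 — applied couple M₀=12 kN·m at a=9 m (b=L-a=3):
  R_A = M₀/L = 12/12 = 1 kN
  R_B = -M₀/L = -12/12 = -1 kN
Load 3 — triangular load w₀=7 kN/m (0→w₀ over full span):
  R_A = w₀L/6 = 7·12/6 = 14 kN
  R_B = w₀L/3 = 7·12/3 = 28 kN
Superposition: R_A = 105 kN, R_B = 117 kN

R_A = 105 kN, R_B = 117 kN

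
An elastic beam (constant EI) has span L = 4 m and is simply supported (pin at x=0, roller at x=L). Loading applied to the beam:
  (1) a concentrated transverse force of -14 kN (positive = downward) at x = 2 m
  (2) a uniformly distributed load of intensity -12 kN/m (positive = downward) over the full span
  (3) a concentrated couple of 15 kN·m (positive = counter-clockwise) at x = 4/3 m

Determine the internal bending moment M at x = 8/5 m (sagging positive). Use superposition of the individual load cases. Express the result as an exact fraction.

M(8/5) = -1081/25 kN·m

Load 1 — point force P=-14 kN at a=2 m (b=L-a=2):
  M_1 = Pbx/L  [x≤a] = (-14)·2·(8/5)/4 = -56/5 kN·m
Load 2 — uniform load w=-12 kN/m over full span:
  M_2 = wx(L-x)/2 = (-12)·(8/5)·(4-(8/5))/2 = -576/25 kN·m
Load 3 — applied couple M₀=15 kN·m at a=4/3 m (b=L-a=8/3):
  M_3 = M₀x/L - M₀  [x>a] = 15·(8/5)/4 - 15 = -9 kN·m
Superposition: M = Σ M_i = -1081/25 kN·m ≈ -43.240000 kN·m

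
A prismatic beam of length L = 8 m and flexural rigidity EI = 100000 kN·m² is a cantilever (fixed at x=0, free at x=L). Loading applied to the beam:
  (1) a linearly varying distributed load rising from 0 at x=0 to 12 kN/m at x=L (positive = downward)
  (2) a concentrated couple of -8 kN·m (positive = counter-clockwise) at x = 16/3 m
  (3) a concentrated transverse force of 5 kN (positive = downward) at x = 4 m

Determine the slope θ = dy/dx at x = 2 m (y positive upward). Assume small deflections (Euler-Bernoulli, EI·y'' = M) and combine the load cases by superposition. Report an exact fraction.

θ(2) = -463/100000 rad

Load 1 — triangular load w₀=12 kN/m (0→w₀ over full span):
  θ_1 = (w₀Lx²/4-w₀L²x/3-w₀x⁴/(24L))/EI = (12·8·2²/4-12·8²·2/3-12·2⁴/(24·8))/100000 = -417/100000 rad
Load 2 — applied couple M₀=-8 kN·m at a=16/3 m (b=L-a=8/3):
  θ_2 = M₀x/EI  [x≤a] = (-8)·2/100000 = -1/6250 rad
Load 3 — point force P=5 kN at a=4 m (b=L-a=4):
  θ_3 = -Px(2a-x)/(2EI)  [x≤a] = -5·2·(2·4-2)/(2·100000) = -3/10000 rad
Superposition: θ = Σ θ_i = -463/100000 rad ≈ -0.004630 rad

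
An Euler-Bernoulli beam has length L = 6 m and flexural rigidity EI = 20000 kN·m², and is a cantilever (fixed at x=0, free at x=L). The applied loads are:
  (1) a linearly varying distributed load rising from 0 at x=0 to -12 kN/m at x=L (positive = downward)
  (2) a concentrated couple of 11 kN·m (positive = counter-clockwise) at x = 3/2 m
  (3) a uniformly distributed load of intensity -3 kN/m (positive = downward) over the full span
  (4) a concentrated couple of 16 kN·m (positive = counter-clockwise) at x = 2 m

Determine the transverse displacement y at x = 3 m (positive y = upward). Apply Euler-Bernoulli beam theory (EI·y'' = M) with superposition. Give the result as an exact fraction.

y(3) = 7633/200000 m

Load 1 — triangular load w₀=-12 kN/m (0→w₀ over full span):
  y_1 = (w₀Lx³/12-w₀L²x²/6-w₀x⁵/(120L))/EI = ((-12)·6·3³/12-(-12)·6²·3²/6-(-12)·3⁵/(120·6))/20000 = 9801/400000 m
Load 2 — applied couple M₀=11 kN·m at a=3/2 m (b=L-a=9/2):
  y_2 = M₀a(2x-a)/(2EI)  [x>a] = 11·(3/2)·(2·3-(3/2))/(2·20000) = 297/160000 m
Load 3 — uniform load w=-3 kN/m over full span:
  y_3 = -wx²(x²-4Lx+6L²)/(24EI) = -(-3)·3²·(3²-4·6·3+6·6²)/(24·20000) = 1377/160000 m
Load 4 — applied couple M₀=16 kN·m at a=2 m (b=L-a=4):
  y_4 = M₀a(2x-a)/(2EI)  [x>a] = 16·2·(2·3-2)/(2·20000) = 2/625 m
Superposition: y = Σ y_i = 7633/200000 m ≈ 0.038165 m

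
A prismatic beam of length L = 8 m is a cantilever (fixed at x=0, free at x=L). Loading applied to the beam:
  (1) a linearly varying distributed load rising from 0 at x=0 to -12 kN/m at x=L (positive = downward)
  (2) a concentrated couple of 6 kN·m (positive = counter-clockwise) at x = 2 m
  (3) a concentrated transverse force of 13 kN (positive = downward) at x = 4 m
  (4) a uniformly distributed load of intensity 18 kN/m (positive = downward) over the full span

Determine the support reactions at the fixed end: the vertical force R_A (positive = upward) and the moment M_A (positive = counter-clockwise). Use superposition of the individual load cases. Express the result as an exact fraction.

R_A = 109 kN, M_A = 366 kN·m

Load 1 — triangular load w₀=-12 kN/m (0→w₀ over full span):
  R_A = w₀L/2 = (-12)·8/2 = -48 kN
  M_A = w₀L²/3 = (-12)·8²/3 = -256 kN·m
Load 2 — applied couple M₀=6 kN·m at a=2 m (b=L-a=6):
  R_A = 0 kN
  M_A = -M₀ = -6 kN·m
Load 3 — point force P=13 kN at a=4 m (b=L-a=4):
  R_A = P = 13 kN
  M_A = Pa = 13·4 = 52 kN·m
Load 4 — uniform load w=18 kN/m over full span:
  R_A = wL = 18·8 = 144 kN
  M_A = wL²/2 = 18·8²/2 = 576 kN·m
Superposition: R_A = 109 kN, M_A = 366 kN·m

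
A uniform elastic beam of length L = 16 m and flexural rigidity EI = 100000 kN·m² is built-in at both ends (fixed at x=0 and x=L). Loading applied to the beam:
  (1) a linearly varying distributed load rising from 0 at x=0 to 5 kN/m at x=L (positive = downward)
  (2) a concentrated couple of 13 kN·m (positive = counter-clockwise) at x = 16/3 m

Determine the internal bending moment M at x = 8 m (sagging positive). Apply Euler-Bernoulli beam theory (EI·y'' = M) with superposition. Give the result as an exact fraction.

Load 1 — triangular load w₀=5 kN/m (0→w₀ over full span):
  M_1 = 3w₀Lx/20 - w₀L²/30 - w₀x³/(6L) = 3·5·16·8/20 - 5·16²/30 - 5·8³/(6·16) = 80/3 kN·m
Load 2 — applied couple M₀=13 kN·m at a=16/3 m (b=L-a=32/3):
  M_2 = R_Ax - M_A - M₀  [x>a] with R_A=13/12, M_A=0 = (13/12)·8 - 0 - 13 = -13/3 kN·m
Superposition: M = Σ M_i = 67/3 kN·m ≈ 22.333333 kN·m

M(8) = 67/3 kN·m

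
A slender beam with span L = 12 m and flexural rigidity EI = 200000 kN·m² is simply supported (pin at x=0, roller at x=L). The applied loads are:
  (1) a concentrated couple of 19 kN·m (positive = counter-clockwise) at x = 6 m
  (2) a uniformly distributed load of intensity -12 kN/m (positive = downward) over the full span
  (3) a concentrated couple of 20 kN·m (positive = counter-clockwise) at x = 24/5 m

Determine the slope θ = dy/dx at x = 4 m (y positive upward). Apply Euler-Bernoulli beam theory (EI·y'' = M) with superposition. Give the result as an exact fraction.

θ(4) = 4357/2000000 rad

Load 1 — applied couple M₀=19 kN·m at a=6 m (b=L-a=6):
  θ_1 = (M₀x²/(2L)+C₁)/EI  [x≤a] with C₁=M₀(3b²-L²)/(6L)=-19/2 = (19·4²/(2·12)+(-19/2))/200000 = 19/1200000 rad
Load 2 — uniform load w=-12 kN/m over full span:
  θ_2 = -w(L³-6Lx²+4x³)/(24EI) = -(-12)·(12³-6·12·4²+4·4³)/(24·200000) = 13/6250 rad
Load 3 — applied couple M₀=20 kN·m at a=24/5 m (b=L-a=36/5):
  θ_3 = (M₀x²/(2L)+C₁)/EI  [x≤a] with C₁=M₀(3b²-L²)/(6L)=16/5 = (20·4²/(2·12)+(16/5))/200000 = 31/375000 rad
Superposition: θ = Σ θ_i = 4357/2000000 rad ≈ 0.002178 rad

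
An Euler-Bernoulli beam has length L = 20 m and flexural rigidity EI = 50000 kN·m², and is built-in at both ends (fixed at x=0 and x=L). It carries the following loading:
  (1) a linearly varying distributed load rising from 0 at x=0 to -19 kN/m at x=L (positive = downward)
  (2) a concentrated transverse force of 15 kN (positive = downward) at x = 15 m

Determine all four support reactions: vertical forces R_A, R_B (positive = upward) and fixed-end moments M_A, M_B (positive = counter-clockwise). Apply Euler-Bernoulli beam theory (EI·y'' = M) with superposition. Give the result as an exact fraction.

Load 1 — triangular load w₀=-19 kN/m (0→w₀ over full span):
  R_A = 3w₀L/20 = 3·(-19)·20/20 = -57 kN
  M_A = w₀L²/30 = (-19)·20²/30 = -760/3 kN·m
  R_B = 7w₀L/20 = 7·(-19)·20/20 = -133 kN
  M_B = -w₀L²/20 = -(-19)·20²/20 = 380 kN·m
Load 2 — point force P=15 kN at a=15 m (b=L-a=5):
  R_A = Pb²(3a+b)/L³ = 15·5²·(3·15+5)/20³ = 75/32 kN
  M_A = Pab²/L² = 15·15·5²/20² = 225/16 kN·m
  R_B = Pa²(a+3b)/L³ = 15·15²·(15+3·5)/20³ = 405/32 kN
  M_B = -Pa²b/L² = -15·15²·5/20² = -675/16 kN·m
Superposition: R_A = -1749/32 kN, M_A = -11485/48 kN·m, R_B = -3851/32 kN, M_B = 5405/16 kN·m

R_A = -1749/32 kN, M_A = -11485/48 kN·m, R_B = -3851/32 kN, M_B = 5405/16 kN·m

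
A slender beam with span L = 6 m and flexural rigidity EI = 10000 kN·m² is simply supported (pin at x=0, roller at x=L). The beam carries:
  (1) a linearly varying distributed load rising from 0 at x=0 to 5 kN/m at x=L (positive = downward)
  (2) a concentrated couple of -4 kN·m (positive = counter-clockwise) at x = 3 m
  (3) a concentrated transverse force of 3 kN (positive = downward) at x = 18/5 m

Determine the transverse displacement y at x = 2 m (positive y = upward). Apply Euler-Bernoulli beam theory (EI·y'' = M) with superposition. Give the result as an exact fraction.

y(2) = -25279/5625000 m

Load 1 — triangular load w₀=5 kN/m (0→w₀ over full span):
  y_1 = -w₀x(7L⁴-10L²x²+3x⁴)/(360LEI) = -5·2·(7·6⁴-10·6²·2²+3·2⁴)/(360·6·10000) = -4/1125 m
Load 2 — applied couple M₀=-4 kN·m at a=3 m (b=L-a=3):
  y_2 = (M₀x³/(6L)+C₁x)/EI  [x≤a] with C₁=M₀(3b²-L²)/(6L)=1 = ((-4)·2³/(6·6)+1·2)/10000 = 1/9000 m
Load 3 — point force P=3 kN at a=18/5 m (b=L-a=12/5):
  y_3 = -Pbx(L²-b²-x²)/(6LEI)  [x≤a] = -3·(12/5)·2·(6²-(12/5)²-2²)/(6·6·10000) = -82/78125 m
Superposition: y = Σ y_i = -25279/5625000 m ≈ -0.004494 m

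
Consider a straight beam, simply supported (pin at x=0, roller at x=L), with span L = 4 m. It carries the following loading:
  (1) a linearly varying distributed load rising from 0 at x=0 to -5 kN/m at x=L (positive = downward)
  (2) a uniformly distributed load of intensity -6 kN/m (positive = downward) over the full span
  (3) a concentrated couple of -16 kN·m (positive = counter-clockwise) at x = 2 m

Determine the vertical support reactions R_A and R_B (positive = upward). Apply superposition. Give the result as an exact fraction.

R_A = -58/3 kN, R_B = -44/3 kN

Load 1 — triangular load w₀=-5 kN/m (0→w₀ over full span):
  R_A = w₀L/6 = (-5)·4/6 = -10/3 kN
  R_B = w₀L/3 = (-5)·4/3 = -20/3 kN
Load 2 — uniform load w=-6 kN/m over full span:
  R_A = wL/2 = (-6)·4/2 = -12 kN
  R_B = wL/2 = (-6)·4/2 = -12 kN
Load 3 — applied couple M₀=-16 kN·m at a=2 m (b=L-a=2):
  R_A = M₀/L = (-16)/4 = -4 kN
  R_B = -M₀/L = -(-16)/4 = 4 kN
Superposition: R_A = -58/3 kN, R_B = -44/3 kN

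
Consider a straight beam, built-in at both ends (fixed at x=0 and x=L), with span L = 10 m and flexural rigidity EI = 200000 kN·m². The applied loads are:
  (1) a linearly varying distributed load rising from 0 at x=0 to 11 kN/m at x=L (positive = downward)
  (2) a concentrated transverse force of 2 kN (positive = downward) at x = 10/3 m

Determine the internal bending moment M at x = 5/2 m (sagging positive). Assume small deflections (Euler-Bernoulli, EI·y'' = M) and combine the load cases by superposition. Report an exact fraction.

Load 1 — triangular load w₀=11 kN/m (0→w₀ over full span):
  M_1 = 3w₀Lx/20 - w₀L²/30 - w₀x³/(6L) = 3·11·10·(5/2)/20 - 11·10²/30 - 11·(5/2)³/(6·10) = 55/32 kN·m
Load 2 — point force P=2 kN at a=10/3 m (b=L-a=20/3):
  M_2 = Pb²(3a+b)x/L³ - Pab²/L²  [x≤a] = 2·(20/3)²·(3·(10/3)+(20/3))·(5/2)/10³ - 2·(10/3)·(20/3)²/10² = 20/27 kN·m
Superposition: M = Σ M_i = 2125/864 kN·m ≈ 2.459491 kN·m

M(5/2) = 2125/864 kN·m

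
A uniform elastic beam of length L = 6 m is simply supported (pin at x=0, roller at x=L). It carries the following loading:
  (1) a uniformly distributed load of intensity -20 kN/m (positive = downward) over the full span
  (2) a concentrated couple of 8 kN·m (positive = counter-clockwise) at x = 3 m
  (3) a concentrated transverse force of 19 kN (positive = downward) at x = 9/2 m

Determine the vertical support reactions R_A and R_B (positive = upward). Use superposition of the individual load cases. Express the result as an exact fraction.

Load 1 — uniform load w=-20 kN/m over full span:
  R_A = wL/2 = (-20)·6/2 = -60 kN
  R_B = wL/2 = (-20)·6/2 = -60 kN
Load 2 — applied couple M₀=8 kN·m at a=3 m (b=L-a=3):
  R_A = M₀/L = 8/6 = 4/3 kN
  R_B = -M₀/L = -8/6 = -4/3 kN
Load 3 — point force P=19 kN at a=9/2 m (b=L-a=3/2):
  R_A = Pb/L = 19·(3/2)/6 = 19/4 kN
  R_B = Pa/L = 19·(9/2)/6 = 57/4 kN
Superposition: R_A = -647/12 kN, R_B = -565/12 kN

R_A = -647/12 kN, R_B = -565/12 kN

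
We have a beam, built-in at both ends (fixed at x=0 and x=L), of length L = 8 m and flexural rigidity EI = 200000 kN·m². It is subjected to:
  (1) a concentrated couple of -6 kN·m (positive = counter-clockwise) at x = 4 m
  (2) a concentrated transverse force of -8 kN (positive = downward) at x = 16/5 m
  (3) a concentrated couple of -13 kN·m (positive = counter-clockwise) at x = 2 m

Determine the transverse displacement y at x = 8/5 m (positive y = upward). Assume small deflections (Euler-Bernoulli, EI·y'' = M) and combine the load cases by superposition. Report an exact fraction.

Load 1 — applied couple M₀=-6 kN·m at a=4 m (b=L-a=4):
  y_1 = (R_Ax³/6 - M_Ax²/2)/EI  [x≤a] with R_A=-9/8, M_A=-3/2 = ((-9/8)·(8/5)³/6 - (-3/2)·(8/5)²/2)/200000 = 9/1562500 m
Load 2 — point force P=-8 kN at a=16/5 m (b=L-a=24/5):
  y_2 = -Pb²x²(3aL-(3a+b)x)/(6L³EI)  [x≤a] = -(-8)·(24/5)²·(8/5)²·(3·(16/5)·8-(3·(16/5)+(24/5))·(8/5))/(6·8³·200000) = 2016/48828125 m
Load 3 — applied couple M₀=-13 kN·m at a=2 m (b=L-a=6):
  y_3 = (R_Ax³/6 - M_Ax²/2)/EI  [x≤a] with R_A=-117/64, M_A=39/16 = ((-117/64)·(8/5)³/6 - (39/16)·(8/5)²/2)/200000 = -273/12500000 m
Superposition: y = Σ y_i = 39387/1562500000 m ≈ 0.000025 m

y(8/5) = 39387/1562500000 m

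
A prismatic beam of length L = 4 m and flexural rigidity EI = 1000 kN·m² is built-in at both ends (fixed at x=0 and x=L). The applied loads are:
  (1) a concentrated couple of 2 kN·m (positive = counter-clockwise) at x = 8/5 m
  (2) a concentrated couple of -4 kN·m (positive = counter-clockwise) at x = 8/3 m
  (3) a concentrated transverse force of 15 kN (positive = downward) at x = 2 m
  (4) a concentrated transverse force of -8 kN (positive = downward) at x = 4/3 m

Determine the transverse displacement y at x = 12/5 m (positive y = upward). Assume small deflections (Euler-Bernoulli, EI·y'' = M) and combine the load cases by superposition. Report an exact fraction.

Load 1 — applied couple M₀=2 kN·m at a=8/5 m (b=L-a=12/5):
  y_1 = (R_Ax³/6 - M_Ax²/2 - M₀(x-a)²/2)/EI  [x>a] with R_A=18/25, M_A=6/25 = ((18/25)·(12/5)³/6 - (6/25)·(12/5)²/2 - 2·((12/5)-(8/5))²/2)/1000 = 128/390625 m
Load 2 — applied couple M₀=-4 kN·m at a=8/3 m (b=L-a=4/3):
  y_2 = (R_Ax³/6 - M_Ax²/2)/EI  [x≤a] with R_A=-4/3, M_A=-4/3 = ((-4/3)·(12/5)³/6 - (-4/3)·(12/5)²/2)/1000 = 12/15625 m
Load 3 — point force P=15 kN at a=2 m (b=L-a=2):
  y_3 = -Pa²(L-x)²(3bL-(3b+a)(L-x))/(6L³EI)  [x>a] = -15·2²·(4-(12/5))²·(3·2·4-(3·2+2)·(4-(12/5)))/(6·4³·1000) = -14/3125 m
Load 4 — point force P=-8 kN at a=4/3 m (b=L-a=8/3):
  y_4 = -Pa²(L-x)²(3bL-(3b+a)(L-x))/(6L³EI)  [x>a] = -(-8)·(4/3)²·(4-(12/5))²·(3·(8/3)·4-(3·(8/3)+(4/3))·(4-(12/5)))/(6·4³·1000) = 2048/1265625 m
Superposition: y = Σ y_i = -55882/31640625 m ≈ -0.001766 m

y(12/5) = -55882/31640625 m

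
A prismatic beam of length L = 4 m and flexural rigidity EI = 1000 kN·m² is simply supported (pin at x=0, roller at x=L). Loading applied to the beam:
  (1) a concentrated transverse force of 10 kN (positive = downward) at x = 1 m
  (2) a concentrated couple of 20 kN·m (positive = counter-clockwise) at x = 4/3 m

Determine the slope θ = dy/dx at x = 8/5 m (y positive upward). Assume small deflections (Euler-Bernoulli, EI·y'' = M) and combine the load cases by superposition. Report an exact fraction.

Load 1 — point force P=10 kN at a=1 m (b=L-a=3):
  θ_1 = -Pa(2L²-6Lx+3x²+a²)/(6LEI)  [x>a] = -10·1·(2·4²-6·4·(8/5)+3·(8/5)²+1²)/(6·4·1000) = -19/20000 rad
Load 2 — applied couple M₀=20 kN·m at a=4/3 m (b=L-a=8/3):
  θ_2 = (M₀x²/(2L)-M₀(x-a)+C₁)/EI  [x>a] with C₁=M₀(3b²-L²)/(6L)=40/9 = (20·(8/5)²/(2·4)-20·((8/5)-(4/3))+(40/9))/1000 = 31/5625 rad
Superposition: θ = Σ θ_i = 821/180000 rad ≈ 0.004561 rad

θ(8/5) = 821/180000 rad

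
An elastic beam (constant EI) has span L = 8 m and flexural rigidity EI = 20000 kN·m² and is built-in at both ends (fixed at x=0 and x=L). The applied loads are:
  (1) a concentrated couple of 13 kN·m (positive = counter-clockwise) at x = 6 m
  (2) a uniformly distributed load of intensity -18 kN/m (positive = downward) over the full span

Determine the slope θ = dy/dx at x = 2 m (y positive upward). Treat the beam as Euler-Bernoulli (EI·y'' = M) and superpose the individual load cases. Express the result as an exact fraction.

Load 1 — applied couple M₀=13 kN·m at a=6 m (b=L-a=2):
  θ_1 = (R_Ax²/2 - M_Ax)/EI  [x≤a] with R_A=117/64, M_A=65/16 = ((117/64)·2²/2 - (65/16)·2)/20000 = -143/640000 rad
Load 2 — uniform load w=-18 kN/m over full span:
  θ_2 = -wx(L-x)(L-2x)/(12EI) = -(-18)·2·(8-2)·(8-2·2)/(12·20000) = 9/2500 rad
Superposition: θ = Σ θ_i = 2161/640000 rad ≈ 0.003377 rad

θ(2) = 2161/640000 rad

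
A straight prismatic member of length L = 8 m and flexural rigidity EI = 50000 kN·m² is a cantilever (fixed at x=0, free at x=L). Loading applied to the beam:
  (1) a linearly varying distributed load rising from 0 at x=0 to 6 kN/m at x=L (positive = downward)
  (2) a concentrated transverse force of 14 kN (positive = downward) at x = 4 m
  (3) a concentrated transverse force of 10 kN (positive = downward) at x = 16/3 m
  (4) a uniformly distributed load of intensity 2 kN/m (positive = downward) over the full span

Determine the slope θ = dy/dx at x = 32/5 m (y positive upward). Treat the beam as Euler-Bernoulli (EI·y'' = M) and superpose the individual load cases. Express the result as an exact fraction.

θ(32/5) = -282527/17578125 rad

Load 1 — triangular load w₀=6 kN/m (0→w₀ over full span):
  θ_1 = (w₀Lx²/4-w₀L²x/3-w₀x⁴/(24L))/EI = (6·8·(32/5)²/4-6·8²·(32/5)/3-6·(32/5)⁴/(24·8))/50000 = -14848/1953125 rad
Load 2 — point force P=14 kN at a=4 m (b=L-a=4):
  θ_2 = -Pa²/(2EI)  [x>a] = -14·4²/(2·50000) = -7/3125 rad
Load 3 — point force P=10 kN at a=16/3 m (b=L-a=8/3):
  θ_3 = -Pa²/(2EI)  [x>a] = -10·(16/3)²/(2·50000) = -16/5625 rad
Load 4 — uniform load w=2 kN/m over full span:
  θ_4 = -wx(x²-3Lx+3L²)/(6EI) = -2·(32/5)·((32/5)²-3·8·(32/5)+3·8²)/(6·50000) = -3968/1171875 rad
Superposition: θ = Σ θ_i = -282527/17578125 rad ≈ -0.016073 rad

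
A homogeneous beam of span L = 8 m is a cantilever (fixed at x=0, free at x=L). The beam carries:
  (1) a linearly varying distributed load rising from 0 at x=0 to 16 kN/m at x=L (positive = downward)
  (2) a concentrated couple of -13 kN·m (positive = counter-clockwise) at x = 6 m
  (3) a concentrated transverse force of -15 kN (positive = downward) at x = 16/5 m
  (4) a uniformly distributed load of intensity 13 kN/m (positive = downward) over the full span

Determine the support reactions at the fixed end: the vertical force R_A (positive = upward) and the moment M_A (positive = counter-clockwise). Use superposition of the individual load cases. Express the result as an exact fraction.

R_A = 153 kN, M_A = 2167/3 kN·m

Load 1 — triangular load w₀=16 kN/m (0→w₀ over full span):
  R_A = w₀L/2 = 16·8/2 = 64 kN
  M_A = w₀L²/3 = 16·8²/3 = 1024/3 kN·m
Load 2 — applied couple M₀=-13 kN·m at a=6 m (b=L-a=2):
  R_A = 0 kN
  M_A = -M₀ = -(-13) = 13 kN·m
Load 3 — point force P=-15 kN at a=16/5 m (b=L-a=24/5):
  R_A = P = (-15) = -15 kN
  M_A = Pa = (-15)·(16/5) = -48 kN·m
Load 4 — uniform load w=13 kN/m over full span:
  R_A = wL = 13·8 = 104 kN
  M_A = wL²/2 = 13·8²/2 = 416 kN·m
Superposition: R_A = 153 kN, M_A = 2167/3 kN·m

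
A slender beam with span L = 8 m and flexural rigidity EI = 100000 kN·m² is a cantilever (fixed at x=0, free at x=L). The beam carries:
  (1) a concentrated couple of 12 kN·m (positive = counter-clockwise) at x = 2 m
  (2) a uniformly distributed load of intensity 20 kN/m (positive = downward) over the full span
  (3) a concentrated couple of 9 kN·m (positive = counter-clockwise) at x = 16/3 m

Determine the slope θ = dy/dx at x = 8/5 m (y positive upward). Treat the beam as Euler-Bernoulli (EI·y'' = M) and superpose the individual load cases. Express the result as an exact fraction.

Load 1 — applied couple M₀=12 kN·m at a=2 m (b=L-a=6):
  θ_1 = M₀x/EI  [x≤a] = 12·(8/5)/100000 = 3/15625 rad
Load 2 — uniform load w=20 kN/m over full span:
  θ_2 = -wx(x²-3Lx+3L²)/(6EI) = -20·(8/5)·((8/5)²-3·8·(8/5)+3·8²)/(6·100000) = -1952/234375 rad
Load 3 — applied couple M₀=9 kN·m at a=16/3 m (b=L-a=8/3):
  θ_3 = M₀x/EI  [x≤a] = 9·(8/5)/100000 = 9/62500 rad
Superposition: θ = Σ θ_i = -7493/937500 rad ≈ -0.007993 rad

θ(8/5) = -7493/937500 rad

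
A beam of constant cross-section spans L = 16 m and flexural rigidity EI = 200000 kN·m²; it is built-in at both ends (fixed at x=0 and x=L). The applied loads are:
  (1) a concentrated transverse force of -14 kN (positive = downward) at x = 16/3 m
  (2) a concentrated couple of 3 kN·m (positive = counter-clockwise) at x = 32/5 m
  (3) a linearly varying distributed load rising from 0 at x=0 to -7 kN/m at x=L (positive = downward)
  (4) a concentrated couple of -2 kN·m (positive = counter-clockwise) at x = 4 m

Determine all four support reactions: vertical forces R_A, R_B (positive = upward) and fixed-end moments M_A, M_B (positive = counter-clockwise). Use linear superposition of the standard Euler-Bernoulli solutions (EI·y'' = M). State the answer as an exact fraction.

Load 1 — point force P=-14 kN at a=16/3 m (b=L-a=32/3):
  R_A = Pb²(3a+b)/L³ = (-14)·(32/3)²·(3·(16/3)+(32/3))/16³ = -280/27 kN
  M_A = Pab²/L² = (-14)·(16/3)·(32/3)²/16² = -896/27 kN·m
  R_B = Pa²(a+3b)/L³ = (-14)·(16/3)²·((16/3)+3·(32/3))/16³ = -98/27 kN
  M_B = -Pa²b/L² = -(-14)·(16/3)²·(32/3)/16² = 448/27 kN·m
Load 2 — applied couple M₀=3 kN·m at a=32/5 m (b=L-a=48/5):
  R_A = 6M₀ab/L³ = 6·3·(32/5)·(48/5)/16³ = 27/100 kN
  M_A = M₀b(2a-b)/L² = 3·(48/5)·(2·(32/5)-(48/5))/16² = 9/25 kN·m
  R_B = -6M₀ab/L³ = -6·3·(32/5)·(48/5)/16³ = -27/100 kN
  M_B = M₀a(2b-a)/L² = 3·(32/5)·(2·(48/5)-(32/5))/16² = 24/25 kN·m
Load 3 — triangular load w₀=-7 kN/m (0→w₀ over full span):
  R_A = 3w₀L/20 = 3·(-7)·16/20 = -84/5 kN
  M_A = w₀L²/30 = (-7)·16²/30 = -896/15 kN·m
  R_B = 7w₀L/20 = 7·(-7)·16/20 = -196/5 kN
  M_B = -w₀L²/20 = -(-7)·16²/20 = 448/5 kN·m
Load 4 — applied couple M₀=-2 kN·m at a=4 m (b=L-a=12):
  R_A = 6M₀ab/L³ = 6·(-2)·4·12/16³ = -9/64 kN
  M_A = M₀b(2a-b)/L² = (-2)·12·(2·4-12)/16² = 3/8 kN·m
  R_B = -6M₀ab/L³ = -6·(-2)·4·12/16³ = 9/64 kN
  M_B = M₀a(2b-a)/L² = (-2)·4·(2·12-4)/16² = -5/8 kN·m
Superposition: R_A = -1168171/43200 kN, M_A = -497791/5400 kN·m, R_B = -1855829/43200 kN, M_B = 575249/5400 kN·m

R_A = -1168171/43200 kN, M_A = -497791/5400 kN·m, R_B = -1855829/43200 kN, M_B = 575249/5400 kN·m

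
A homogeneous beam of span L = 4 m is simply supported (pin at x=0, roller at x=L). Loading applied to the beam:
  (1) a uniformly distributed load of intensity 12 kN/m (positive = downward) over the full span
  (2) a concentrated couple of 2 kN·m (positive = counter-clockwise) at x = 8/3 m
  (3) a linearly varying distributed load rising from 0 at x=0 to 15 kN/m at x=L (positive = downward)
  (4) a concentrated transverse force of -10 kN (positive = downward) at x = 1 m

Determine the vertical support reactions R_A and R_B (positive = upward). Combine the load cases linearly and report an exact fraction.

Load 1 — uniform load w=12 kN/m over full span:
  R_A = wL/2 = 12·4/2 = 24 kN
  R_B = wL/2 = 12·4/2 = 24 kN
Load 2 — applied couple M₀=2 kN·m at a=8/3 m (b=L-a=4/3):
  R_A = M₀/L = 2/4 = 1/2 kN
  R_B = -M₀/L = -2/4 = -1/2 kN
Load 3 — triangular load w₀=15 kN/m (0→w₀ over full span):
  R_A = w₀L/6 = 15·4/6 = 10 kN
  R_B = w₀L/3 = 15·4/3 = 20 kN
Load 4 — point force P=-10 kN at a=1 m (b=L-a=3):
  R_A = Pb/L = (-10)·3/4 = -15/2 kN
  R_B = Pa/L = (-10)·1/4 = -5/2 kN
Superposition: R_A = 27 kN, R_B = 41 kN

R_A = 27 kN, R_B = 41 kN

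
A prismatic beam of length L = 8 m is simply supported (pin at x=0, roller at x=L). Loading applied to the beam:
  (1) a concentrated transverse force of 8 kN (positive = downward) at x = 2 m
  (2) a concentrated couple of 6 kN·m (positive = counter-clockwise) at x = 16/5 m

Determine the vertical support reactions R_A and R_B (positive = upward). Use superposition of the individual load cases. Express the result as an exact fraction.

Load 1 — point force P=8 kN at a=2 m (b=L-a=6):
  R_A = Pb/L = 8·6/8 = 6 kN
  R_B = Pa/L = 8·2/8 = 2 kN
Load 2 — applied couple M₀=6 kN·m at a=16/5 m (b=L-a=24/5):
  R_A = M₀/L = 6/8 = 3/4 kN
  R_B = -M₀/L = -6/8 = -3/4 kN
Superposition: R_A = 27/4 kN, R_B = 5/4 kN

R_A = 27/4 kN, R_B = 5/4 kN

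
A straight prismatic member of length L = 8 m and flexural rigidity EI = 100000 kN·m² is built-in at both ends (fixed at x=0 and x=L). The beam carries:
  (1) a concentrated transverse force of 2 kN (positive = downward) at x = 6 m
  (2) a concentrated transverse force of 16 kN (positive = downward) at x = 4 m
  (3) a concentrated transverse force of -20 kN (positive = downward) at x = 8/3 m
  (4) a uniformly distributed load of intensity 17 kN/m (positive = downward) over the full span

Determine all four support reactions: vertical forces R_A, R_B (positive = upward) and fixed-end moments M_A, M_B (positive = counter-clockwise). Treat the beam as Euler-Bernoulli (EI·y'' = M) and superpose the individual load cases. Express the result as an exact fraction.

R_A = 26567/432 kN, M_A = 9041/108 kN·m, R_B = 31321/432 kN, M_B = -10483/108 kN·m

Load 1 — point force P=2 kN at a=6 m (b=L-a=2):
  R_A = Pb²(3a+b)/L³ = 2·2²·(3·6+2)/8³ = 5/16 kN
  M_A = Pab²/L² = 2·6·2²/8² = 3/4 kN·m
  R_B = Pa²(a+3b)/L³ = 2·6²·(6+3·2)/8³ = 27/16 kN
  M_B = -Pa²b/L² = -2·6²·2/8² = -9/4 kN·m
Load 2 — point force P=16 kN at a=4 m (b=L-a=4):
  R_A = Pb²(3a+b)/L³ = 16·4²·(3·4+4)/8³ = 8 kN
  M_A = Pab²/L² = 16·4·4²/8² = 16 kN·m
  R_B = Pa²(a+3b)/L³ = 16·4²·(4+3·4)/8³ = 8 kN
  M_B = -Pa²b/L² = -16·4²·4/8² = -16 kN·m
Load 3 — point force P=-20 kN at a=8/3 m (b=L-a=16/3):
  R_A = Pb²(3a+b)/L³ = (-20)·(16/3)²·(3·(8/3)+(16/3))/8³ = -400/27 kN
  M_A = Pab²/L² = (-20)·(8/3)·(16/3)²/8² = -640/27 kN·m
  R_B = Pa²(a+3b)/L³ = (-20)·(8/3)²·((8/3)+3·(16/3))/8³ = -140/27 kN
  M_B = -Pa²b/L² = -(-20)·(8/3)²·(16/3)/8² = 320/27 kN·m
Load 4 — uniform load w=17 kN/m over full span:
  R_A = wL/2 = 17·8/2 = 68 kN
  M_A = wL²/12 = 17·8²/12 = 272/3 kN·m
  R_B = wL/2 = 17·8/2 = 68 kN
  M_B = -wL²/12 = -17·8²/12 = -272/3 kN·m
Superposition: R_A = 26567/432 kN, M_A = 9041/108 kN·m, R_B = 31321/432 kN, M_B = -10483/108 kN·m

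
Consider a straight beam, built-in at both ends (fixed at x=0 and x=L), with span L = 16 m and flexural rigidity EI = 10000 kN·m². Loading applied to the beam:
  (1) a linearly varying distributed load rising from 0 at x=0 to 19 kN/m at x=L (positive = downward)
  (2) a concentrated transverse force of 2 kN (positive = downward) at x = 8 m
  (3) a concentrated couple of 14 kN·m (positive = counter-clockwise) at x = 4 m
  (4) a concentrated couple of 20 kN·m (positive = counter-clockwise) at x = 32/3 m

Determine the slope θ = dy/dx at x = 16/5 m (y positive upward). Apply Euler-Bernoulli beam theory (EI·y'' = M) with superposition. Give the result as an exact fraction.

Load 1 — triangular load w₀=19 kN/m (0→w₀ over full span):
  θ_1 = -w₀(2x(L-x)(L-2x)(x+2L)+x²(L-x)²)/(120LEI) = -19·(2·(16/5)·(16-(16/5))·(16-2·(16/5))·((16/5)+2·16)+(16/5)²·(16-(16/5))²)/(120·16·10000) = -34048/1171875 rad
Load 2 — point force P=2 kN at a=8 m (b=L-a=8):
  θ_2 = -Pb²x(2aL-(3a+b)x)/(2L³EI)  [x≤a] = -2·8²·(16/5)·(2·8·16-(3·8+8)·(16/5))/(2·16³·10000) = -12/15625 rad
Load 3 — applied couple M₀=14 kN·m at a=4 m (b=L-a=12):
  θ_3 = (R_Ax²/2 - M_Ax)/EI  [x≤a] with R_A=63/64, M_A=-21/8 = ((63/64)·(16/5)²/2 - (-21/8)·(16/5))/10000 = 21/15625 rad
Load 4 — applied couple M₀=20 kN·m at a=32/3 m (b=L-a=16/3):
  θ_4 = (R_Ax²/2 - M_Ax)/EI  [x≤a] with R_A=5/3, M_A=20/3 = ((5/3)·(16/5)²/2 - (20/3)·(16/5))/10000 = -4/3125 rad
Superposition: θ = Σ θ_i = -34873/1171875 rad ≈ -0.029758 rad

θ(16/5) = -34873/1171875 rad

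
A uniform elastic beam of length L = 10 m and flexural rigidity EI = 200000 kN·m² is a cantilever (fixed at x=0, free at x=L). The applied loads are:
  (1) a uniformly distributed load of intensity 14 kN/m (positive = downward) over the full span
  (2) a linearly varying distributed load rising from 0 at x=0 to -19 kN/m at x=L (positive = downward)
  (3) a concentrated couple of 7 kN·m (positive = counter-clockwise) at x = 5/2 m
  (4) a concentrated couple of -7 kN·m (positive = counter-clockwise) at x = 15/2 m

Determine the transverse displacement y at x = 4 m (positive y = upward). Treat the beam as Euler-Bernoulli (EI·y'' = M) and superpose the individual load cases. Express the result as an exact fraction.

Load 1 — uniform load w=14 kN/m over full span:
  y_1 = -wx²(x²-4Lx+6L²)/(24EI) = -14·4²·(4²-4·10·4+6·10²)/(24·200000) = -133/6250 m
Load 2 — triangular load w₀=-19 kN/m (0→w₀ over full span):
  y_2 = (w₀Lx³/12-w₀L²x²/6-w₀x⁵/(120L))/EI = ((-19)·10·4³/12-(-19)·10²·4²/6-(-19)·4⁵/(120·10))/200000 = 4769/234375 m
Load 3 — applied couple M₀=7 kN·m at a=5/2 m (b=L-a=15/2):
  y_3 = M₀a(2x-a)/(2EI)  [x>a] = 7·(5/2)·(2·4-(5/2))/(2·200000) = 77/320000 m
Load 4 — applied couple M₀=-7 kN·m at a=15/2 m (b=L-a=5/2):
  y_4 = M₀x²/(2EI)  [x≤a] = (-7)·4²/(2·200000) = -7/25000 m
Superposition: y = Σ y_i = -116597/120000000 m ≈ -0.000972 m

y(4) = -116597/120000000 m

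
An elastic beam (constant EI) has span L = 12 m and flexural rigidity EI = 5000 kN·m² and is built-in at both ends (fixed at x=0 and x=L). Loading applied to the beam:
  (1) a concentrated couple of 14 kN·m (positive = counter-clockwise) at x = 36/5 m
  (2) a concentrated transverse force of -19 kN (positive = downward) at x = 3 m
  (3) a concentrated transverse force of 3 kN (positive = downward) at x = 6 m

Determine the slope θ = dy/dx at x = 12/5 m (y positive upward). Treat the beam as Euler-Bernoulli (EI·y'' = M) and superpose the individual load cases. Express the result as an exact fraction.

Load 1 — applied couple M₀=14 kN·m at a=36/5 m (b=L-a=24/5):
  θ_1 = (R_Ax²/2 - M_Ax)/EI  [x≤a] with R_A=42/25, M_A=112/25 = ((42/25)·(12/5)²/2 - (112/25)·(12/5))/5000 = -462/390625 rad
Load 2 — point force P=-19 kN at a=3 m (b=L-a=9):
  θ_2 = -Pb²x(2aL-(3a+b)x)/(2L³EI)  [x≤a] = -(-19)·9²·(12/5)·(2·3·12-(3·3+9)·(12/5))/(2·12³·5000) = 1539/250000 rad
Load 3 — point force P=3 kN at a=6 m (b=L-a=6):
  θ_3 = -Pb²x(2aL-(3a+b)x)/(2L³EI)  [x≤a] = -3·6²·(12/5)·(2·6·12-(3·6+6)·(12/5))/(2·12³·5000) = -81/62500 rad
Superposition: θ = Σ θ_i = 22983/6250000 rad ≈ 0.003677 rad

θ(12/5) = 22983/6250000 rad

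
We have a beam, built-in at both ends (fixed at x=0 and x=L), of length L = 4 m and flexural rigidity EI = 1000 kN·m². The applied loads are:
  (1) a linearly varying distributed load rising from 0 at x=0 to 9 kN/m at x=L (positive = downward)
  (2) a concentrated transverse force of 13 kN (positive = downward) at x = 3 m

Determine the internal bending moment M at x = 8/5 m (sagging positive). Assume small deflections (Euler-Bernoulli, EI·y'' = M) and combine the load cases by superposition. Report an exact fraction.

Load 1 — triangular load w₀=9 kN/m (0→w₀ over full span):
  M_1 = 3w₀Lx/20 - w₀L²/30 - w₀x³/(6L) = 3·9·4·(8/5)/20 - 9·4²/30 - 9·(8/5)³/(6·4) = 288/125 kN·m
Load 2 — point force P=13 kN at a=3 m (b=L-a=1):
  M_2 = Pb²(3a+b)x/L³ - Pab²/L²  [x≤a] = 13·1²·(3·3+1)·(8/5)/4³ - 13·3·1²/4² = 13/16 kN·m
Superposition: M = Σ M_i = 6233/2000 kN·m ≈ 3.116500 kN·m

M(8/5) = 6233/2000 kN·m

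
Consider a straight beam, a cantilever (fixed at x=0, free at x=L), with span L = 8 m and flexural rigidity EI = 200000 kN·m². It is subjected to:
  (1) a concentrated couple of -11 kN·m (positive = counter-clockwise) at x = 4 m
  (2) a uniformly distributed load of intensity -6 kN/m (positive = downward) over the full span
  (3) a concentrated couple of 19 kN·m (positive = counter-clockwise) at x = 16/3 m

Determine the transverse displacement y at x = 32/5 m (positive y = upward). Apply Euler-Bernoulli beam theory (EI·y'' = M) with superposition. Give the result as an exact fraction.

Load 1 — applied couple M₀=-11 kN·m at a=4 m (b=L-a=4):
  y_1 = M₀a(2x-a)/(2EI)  [x>a] = (-11)·4·(2·(32/5)-4)/(2·200000) = -121/125000 m
Load 2 — uniform load w=-6 kN/m over full span:
  y_2 = -wx²(x²-4Lx+6L²)/(24EI) = -(-6)·(32/5)²·((32/5)²-4·8·(32/5)+6·8²)/(24·200000) = 22016/1953125 m
Load 3 — applied couple M₀=19 kN·m at a=16/3 m (b=L-a=8/3):
  y_3 = M₀a(2x-a)/(2EI)  [x>a] = 19·(16/3)·(2·(32/5)-(16/3))/(2·200000) = 266/140625 m
Superposition: y = Σ y_i = 1715027/140625000 m ≈ 0.012196 m

y(32/5) = 1715027/140625000 m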